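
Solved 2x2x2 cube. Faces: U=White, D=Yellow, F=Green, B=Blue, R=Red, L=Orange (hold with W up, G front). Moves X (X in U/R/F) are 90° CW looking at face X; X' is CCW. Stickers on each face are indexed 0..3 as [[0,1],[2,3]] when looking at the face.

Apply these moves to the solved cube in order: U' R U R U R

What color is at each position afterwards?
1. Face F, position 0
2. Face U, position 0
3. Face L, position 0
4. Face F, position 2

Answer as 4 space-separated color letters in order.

After move 1 (U'): U=WWWW F=OOGG R=GGRR B=RRBB L=BBOO
After move 2 (R): R=RGRG U=WOWG F=OYGY D=YBYR B=WRWB
After move 3 (U): U=WWGO F=RGGY R=WRRG B=BBWB L=OYOO
After move 4 (R): R=RWGR U=WGGY F=RBGR D=YWYB B=OBWB
After move 5 (U): U=GWYG F=RWGR R=OBGR B=OYWB L=RBOO
After move 6 (R): R=GORB U=GWYR F=RWGB D=YWYO B=GYWB
Query 1: F[0] = R
Query 2: U[0] = G
Query 3: L[0] = R
Query 4: F[2] = G

Answer: R G R G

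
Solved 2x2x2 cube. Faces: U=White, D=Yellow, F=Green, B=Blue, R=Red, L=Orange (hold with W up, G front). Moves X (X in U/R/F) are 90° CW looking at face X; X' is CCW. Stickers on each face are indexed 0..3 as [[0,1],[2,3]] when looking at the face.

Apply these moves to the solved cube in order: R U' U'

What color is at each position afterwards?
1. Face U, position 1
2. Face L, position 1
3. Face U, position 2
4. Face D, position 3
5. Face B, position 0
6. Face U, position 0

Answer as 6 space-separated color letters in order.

After move 1 (R): R=RRRR U=WGWG F=GYGY D=YBYB B=WBWB
After move 2 (U'): U=GGWW F=OOGY R=GYRR B=RRWB L=WBOO
After move 3 (U'): U=GWGW F=WBGY R=OORR B=GYWB L=RROO
Query 1: U[1] = W
Query 2: L[1] = R
Query 3: U[2] = G
Query 4: D[3] = B
Query 5: B[0] = G
Query 6: U[0] = G

Answer: W R G B G G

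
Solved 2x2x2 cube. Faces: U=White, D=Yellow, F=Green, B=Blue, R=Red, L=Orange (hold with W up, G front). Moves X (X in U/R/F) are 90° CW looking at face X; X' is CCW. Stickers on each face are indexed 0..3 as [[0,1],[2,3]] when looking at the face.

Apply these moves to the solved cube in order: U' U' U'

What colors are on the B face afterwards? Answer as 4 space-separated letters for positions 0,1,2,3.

After move 1 (U'): U=WWWW F=OOGG R=GGRR B=RRBB L=BBOO
After move 2 (U'): U=WWWW F=BBGG R=OORR B=GGBB L=RROO
After move 3 (U'): U=WWWW F=RRGG R=BBRR B=OOBB L=GGOO
Query: B face = OOBB

Answer: O O B B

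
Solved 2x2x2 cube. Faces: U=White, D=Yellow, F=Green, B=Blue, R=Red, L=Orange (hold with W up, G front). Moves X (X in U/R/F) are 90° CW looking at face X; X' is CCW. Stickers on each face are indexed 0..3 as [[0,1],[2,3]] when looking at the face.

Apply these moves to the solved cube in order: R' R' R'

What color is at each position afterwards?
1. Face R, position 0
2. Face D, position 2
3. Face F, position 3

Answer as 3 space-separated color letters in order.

After move 1 (R'): R=RRRR U=WBWB F=GWGW D=YGYG B=YBYB
After move 2 (R'): R=RRRR U=WYWY F=GBGB D=YWYW B=GBGB
After move 3 (R'): R=RRRR U=WGWG F=GYGY D=YBYB B=WBWB
Query 1: R[0] = R
Query 2: D[2] = Y
Query 3: F[3] = Y

Answer: R Y Y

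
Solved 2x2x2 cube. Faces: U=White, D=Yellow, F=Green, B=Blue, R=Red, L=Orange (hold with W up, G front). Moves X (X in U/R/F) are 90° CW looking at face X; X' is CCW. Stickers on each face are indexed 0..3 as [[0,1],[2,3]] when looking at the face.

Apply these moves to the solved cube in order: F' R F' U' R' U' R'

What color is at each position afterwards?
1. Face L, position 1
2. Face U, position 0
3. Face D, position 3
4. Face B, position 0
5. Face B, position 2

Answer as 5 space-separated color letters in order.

After move 1 (F'): F=GGGG U=WWRR R=YRYR D=OOYY L=OWOW
After move 2 (R): R=YYRR U=WGRG F=GOGY D=OBYB B=RBWB
After move 3 (F'): F=OYGG U=WGYR R=BYOR D=WWYB L=OGOR
After move 4 (U'): U=GRWY F=OGGG R=OYOR B=BYWB L=RBOR
After move 5 (R'): R=YROO U=GWWB F=ORGY D=WGYG B=BYWB
After move 6 (U'): U=WBGW F=RBGY R=OROO B=YRWB L=BYOR
After move 7 (R'): R=ROOO U=WWGY F=RBGW D=WBYY B=GRGB
Query 1: L[1] = Y
Query 2: U[0] = W
Query 3: D[3] = Y
Query 4: B[0] = G
Query 5: B[2] = G

Answer: Y W Y G G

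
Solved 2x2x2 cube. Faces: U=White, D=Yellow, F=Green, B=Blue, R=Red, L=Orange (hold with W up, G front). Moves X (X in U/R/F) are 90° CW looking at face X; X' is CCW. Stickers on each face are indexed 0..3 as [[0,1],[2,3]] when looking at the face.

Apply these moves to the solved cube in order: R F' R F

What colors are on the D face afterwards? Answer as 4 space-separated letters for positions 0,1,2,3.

After move 1 (R): R=RRRR U=WGWG F=GYGY D=YBYB B=WBWB
After move 2 (F'): F=YYGG U=WGRR R=BRYR D=OOYB L=OGOW
After move 3 (R): R=YBRR U=WYRG F=YOGB D=OWYW B=RBGB
After move 4 (F): F=GYBO U=WYWG R=RBGR D=RYYW L=OOOW
Query: D face = RYYW

Answer: R Y Y W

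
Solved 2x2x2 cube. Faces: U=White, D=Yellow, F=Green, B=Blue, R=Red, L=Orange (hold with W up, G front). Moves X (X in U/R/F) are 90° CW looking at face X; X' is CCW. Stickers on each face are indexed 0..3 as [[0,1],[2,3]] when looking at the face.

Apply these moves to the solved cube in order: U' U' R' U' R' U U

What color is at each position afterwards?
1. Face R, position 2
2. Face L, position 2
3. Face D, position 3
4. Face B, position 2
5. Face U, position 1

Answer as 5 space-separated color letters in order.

Answer: B O W B W

Derivation:
After move 1 (U'): U=WWWW F=OOGG R=GGRR B=RRBB L=BBOO
After move 2 (U'): U=WWWW F=BBGG R=OORR B=GGBB L=RROO
After move 3 (R'): R=OROR U=WBWG F=BWGW D=YBYG B=YGYB
After move 4 (U'): U=BGWW F=RRGW R=BWOR B=ORYB L=YGOO
After move 5 (R'): R=WRBO U=BYWO F=RGGW D=YRYW B=GRBB
After move 6 (U): U=WBOY F=WRGW R=GRBO B=YGBB L=RGOO
After move 7 (U): U=OWYB F=GRGW R=YGBO B=RGBB L=WROO
Query 1: R[2] = B
Query 2: L[2] = O
Query 3: D[3] = W
Query 4: B[2] = B
Query 5: U[1] = W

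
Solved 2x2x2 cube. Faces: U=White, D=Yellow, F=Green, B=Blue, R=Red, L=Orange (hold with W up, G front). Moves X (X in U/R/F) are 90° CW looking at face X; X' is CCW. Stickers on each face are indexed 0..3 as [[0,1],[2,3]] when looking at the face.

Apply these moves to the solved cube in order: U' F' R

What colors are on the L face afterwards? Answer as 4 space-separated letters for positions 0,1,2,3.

Answer: B W O W

Derivation:
After move 1 (U'): U=WWWW F=OOGG R=GGRR B=RRBB L=BBOO
After move 2 (F'): F=OGOG U=WWGR R=YGYR D=BOYY L=BWOW
After move 3 (R): R=YYRG U=WGGG F=OOOY D=BBYR B=RRWB
Query: L face = BWOW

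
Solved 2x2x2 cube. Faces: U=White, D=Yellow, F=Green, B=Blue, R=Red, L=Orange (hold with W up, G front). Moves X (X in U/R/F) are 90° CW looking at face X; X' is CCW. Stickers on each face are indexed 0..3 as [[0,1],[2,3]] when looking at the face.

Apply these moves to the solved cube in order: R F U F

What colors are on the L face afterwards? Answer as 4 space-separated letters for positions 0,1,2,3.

Answer: G R O R

Derivation:
After move 1 (R): R=RRRR U=WGWG F=GYGY D=YBYB B=WBWB
After move 2 (F): F=GGYY U=WGOO R=WRGR D=RRYB L=OYOB
After move 3 (U): U=OWOG F=WRYY R=WBGR B=OYWB L=GGOB
After move 4 (F): F=YWYR U=OWBG R=OBGR D=GWYB L=GROR
Query: L face = GROR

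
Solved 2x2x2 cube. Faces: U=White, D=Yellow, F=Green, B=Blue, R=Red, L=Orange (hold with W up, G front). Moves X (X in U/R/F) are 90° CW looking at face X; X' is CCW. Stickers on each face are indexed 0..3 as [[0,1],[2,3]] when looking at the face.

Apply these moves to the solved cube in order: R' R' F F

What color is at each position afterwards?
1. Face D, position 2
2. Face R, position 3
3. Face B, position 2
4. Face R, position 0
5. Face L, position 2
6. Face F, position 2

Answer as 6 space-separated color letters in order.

Answer: Y R G O O B

Derivation:
After move 1 (R'): R=RRRR U=WBWB F=GWGW D=YGYG B=YBYB
After move 2 (R'): R=RRRR U=WYWY F=GBGB D=YWYW B=GBGB
After move 3 (F): F=GGBB U=WYOO R=WRYR D=RRYW L=OYOW
After move 4 (F): F=BGBG U=WYWY R=OROR D=YWYW L=OROR
Query 1: D[2] = Y
Query 2: R[3] = R
Query 3: B[2] = G
Query 4: R[0] = O
Query 5: L[2] = O
Query 6: F[2] = B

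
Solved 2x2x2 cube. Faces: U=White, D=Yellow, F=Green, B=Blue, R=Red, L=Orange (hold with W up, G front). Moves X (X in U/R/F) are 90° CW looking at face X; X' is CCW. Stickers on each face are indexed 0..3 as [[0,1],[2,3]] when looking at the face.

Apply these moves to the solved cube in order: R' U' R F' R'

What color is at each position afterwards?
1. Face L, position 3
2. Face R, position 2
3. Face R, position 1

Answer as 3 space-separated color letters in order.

After move 1 (R'): R=RRRR U=WBWB F=GWGW D=YGYG B=YBYB
After move 2 (U'): U=BBWW F=OOGW R=GWRR B=RRYB L=YBOO
After move 3 (R): R=RGRW U=BOWW F=OGGG D=YYYR B=WRBB
After move 4 (F'): F=GGOG U=BORR R=YGYW D=BOYR L=YWOW
After move 5 (R'): R=GWYY U=BBRW F=GOOR D=BGYG B=RROB
Query 1: L[3] = W
Query 2: R[2] = Y
Query 3: R[1] = W

Answer: W Y W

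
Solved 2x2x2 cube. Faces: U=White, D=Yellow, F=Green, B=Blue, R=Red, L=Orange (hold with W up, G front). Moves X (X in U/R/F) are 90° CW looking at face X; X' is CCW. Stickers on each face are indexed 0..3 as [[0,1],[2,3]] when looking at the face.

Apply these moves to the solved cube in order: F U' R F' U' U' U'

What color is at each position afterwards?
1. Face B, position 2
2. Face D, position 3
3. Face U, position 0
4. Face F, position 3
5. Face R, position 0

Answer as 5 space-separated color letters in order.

Answer: O W W G O

Derivation:
After move 1 (F): F=GGGG U=WWOO R=WRWR D=RRYY L=OYOY
After move 2 (U'): U=WOWO F=OYGG R=GGWR B=WRBB L=BBOY
After move 3 (R): R=WGRG U=WYWG F=ORGY D=RBYW B=OROB
After move 4 (F'): F=RYOG U=WYWR R=BGRG D=BYYW L=BGOW
After move 5 (U'): U=YRWW F=BGOG R=RYRG B=BGOB L=OROW
After move 6 (U'): U=RWYW F=OROG R=BGRG B=RYOB L=BGOW
After move 7 (U'): U=WWRY F=BGOG R=ORRG B=BGOB L=RYOW
Query 1: B[2] = O
Query 2: D[3] = W
Query 3: U[0] = W
Query 4: F[3] = G
Query 5: R[0] = O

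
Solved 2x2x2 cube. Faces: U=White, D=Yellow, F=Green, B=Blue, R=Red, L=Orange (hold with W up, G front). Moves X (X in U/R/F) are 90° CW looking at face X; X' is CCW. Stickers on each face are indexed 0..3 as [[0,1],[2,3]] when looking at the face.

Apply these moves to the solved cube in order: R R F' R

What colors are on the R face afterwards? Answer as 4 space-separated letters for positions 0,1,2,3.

Answer: Y W R R

Derivation:
After move 1 (R): R=RRRR U=WGWG F=GYGY D=YBYB B=WBWB
After move 2 (R): R=RRRR U=WYWY F=GBGB D=YWYW B=GBGB
After move 3 (F'): F=BBGG U=WYRR R=WRYR D=OOYW L=OYOW
After move 4 (R): R=YWRR U=WBRG F=BOGW D=OGYG B=RBYB
Query: R face = YWRR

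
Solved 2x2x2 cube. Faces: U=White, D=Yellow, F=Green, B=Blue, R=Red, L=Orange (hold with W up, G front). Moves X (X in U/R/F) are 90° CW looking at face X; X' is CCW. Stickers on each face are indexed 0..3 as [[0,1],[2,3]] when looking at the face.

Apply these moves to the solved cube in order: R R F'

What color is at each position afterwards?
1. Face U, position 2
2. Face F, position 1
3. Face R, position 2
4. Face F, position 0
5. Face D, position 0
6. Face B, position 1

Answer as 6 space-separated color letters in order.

After move 1 (R): R=RRRR U=WGWG F=GYGY D=YBYB B=WBWB
After move 2 (R): R=RRRR U=WYWY F=GBGB D=YWYW B=GBGB
After move 3 (F'): F=BBGG U=WYRR R=WRYR D=OOYW L=OYOW
Query 1: U[2] = R
Query 2: F[1] = B
Query 3: R[2] = Y
Query 4: F[0] = B
Query 5: D[0] = O
Query 6: B[1] = B

Answer: R B Y B O B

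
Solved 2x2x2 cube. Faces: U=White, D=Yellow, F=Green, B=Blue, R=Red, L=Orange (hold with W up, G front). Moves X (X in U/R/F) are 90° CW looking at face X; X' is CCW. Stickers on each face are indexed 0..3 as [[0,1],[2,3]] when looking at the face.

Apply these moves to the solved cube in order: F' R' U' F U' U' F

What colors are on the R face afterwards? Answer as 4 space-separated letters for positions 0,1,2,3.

Answer: B O B Y

Derivation:
After move 1 (F'): F=GGGG U=WWRR R=YRYR D=OOYY L=OWOW
After move 2 (R'): R=RRYY U=WBRB F=GWGR D=OGYG B=YBOB
After move 3 (U'): U=BBWR F=OWGR R=GWYY B=RROB L=YBOW
After move 4 (F): F=GORW U=BBWB R=WWRY D=YGYG L=YOOG
After move 5 (U'): U=BBBW F=YORW R=GORY B=WWOB L=RROG
After move 6 (U'): U=BWBB F=RRRW R=YORY B=GOOB L=WWOG
After move 7 (F): F=RRWR U=BWGW R=BOBY D=RYYG L=WYOG
Query: R face = BOBY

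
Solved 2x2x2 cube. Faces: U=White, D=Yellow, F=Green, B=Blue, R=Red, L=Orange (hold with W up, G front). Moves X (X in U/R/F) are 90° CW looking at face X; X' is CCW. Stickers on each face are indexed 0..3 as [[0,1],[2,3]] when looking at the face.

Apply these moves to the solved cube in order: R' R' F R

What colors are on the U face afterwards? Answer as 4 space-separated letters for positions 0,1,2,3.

After move 1 (R'): R=RRRR U=WBWB F=GWGW D=YGYG B=YBYB
After move 2 (R'): R=RRRR U=WYWY F=GBGB D=YWYW B=GBGB
After move 3 (F): F=GGBB U=WYOO R=WRYR D=RRYW L=OYOW
After move 4 (R): R=YWRR U=WGOB F=GRBW D=RGYG B=OBYB
Query: U face = WGOB

Answer: W G O B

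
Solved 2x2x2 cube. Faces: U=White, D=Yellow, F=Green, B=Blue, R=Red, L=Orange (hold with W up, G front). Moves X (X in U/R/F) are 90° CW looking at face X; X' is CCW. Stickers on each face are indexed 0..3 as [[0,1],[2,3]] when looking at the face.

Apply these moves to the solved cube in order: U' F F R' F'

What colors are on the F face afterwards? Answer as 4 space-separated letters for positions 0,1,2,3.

After move 1 (U'): U=WWWW F=OOGG R=GGRR B=RRBB L=BBOO
After move 2 (F): F=GOGO U=WWOB R=WGWR D=RGYY L=BYOY
After move 3 (F): F=GGOO U=WWYY R=OGBR D=WWYY L=BROG
After move 4 (R'): R=GROB U=WBYR F=GWOY D=WGYO B=YRWB
After move 5 (F'): F=WYGO U=WBGO R=GRWB D=RGYO L=BROY
Query: F face = WYGO

Answer: W Y G O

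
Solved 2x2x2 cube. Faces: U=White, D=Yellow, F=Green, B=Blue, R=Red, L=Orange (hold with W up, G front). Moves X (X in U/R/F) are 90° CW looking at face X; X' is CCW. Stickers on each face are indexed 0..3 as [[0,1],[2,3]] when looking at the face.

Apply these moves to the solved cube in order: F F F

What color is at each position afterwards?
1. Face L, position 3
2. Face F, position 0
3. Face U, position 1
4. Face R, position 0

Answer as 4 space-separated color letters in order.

Answer: W G W Y

Derivation:
After move 1 (F): F=GGGG U=WWOO R=WRWR D=RRYY L=OYOY
After move 2 (F): F=GGGG U=WWYY R=OROR D=WWYY L=OROR
After move 3 (F): F=GGGG U=WWRR R=YRYR D=OOYY L=OWOW
Query 1: L[3] = W
Query 2: F[0] = G
Query 3: U[1] = W
Query 4: R[0] = Y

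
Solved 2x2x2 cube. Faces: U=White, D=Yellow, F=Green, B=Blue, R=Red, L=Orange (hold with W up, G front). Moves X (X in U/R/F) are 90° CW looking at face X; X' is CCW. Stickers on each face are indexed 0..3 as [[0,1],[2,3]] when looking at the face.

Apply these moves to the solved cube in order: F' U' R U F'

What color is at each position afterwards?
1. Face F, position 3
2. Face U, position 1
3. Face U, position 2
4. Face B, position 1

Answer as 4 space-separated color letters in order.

After move 1 (F'): F=GGGG U=WWRR R=YRYR D=OOYY L=OWOW
After move 2 (U'): U=WRWR F=OWGG R=GGYR B=YRBB L=BBOW
After move 3 (R): R=YGRG U=WWWG F=OOGY D=OBYY B=RRRB
After move 4 (U): U=WWGW F=YGGY R=RRRG B=BBRB L=OOOW
After move 5 (F'): F=GYYG U=WWRR R=BROG D=OWYY L=OWOG
Query 1: F[3] = G
Query 2: U[1] = W
Query 3: U[2] = R
Query 4: B[1] = B

Answer: G W R B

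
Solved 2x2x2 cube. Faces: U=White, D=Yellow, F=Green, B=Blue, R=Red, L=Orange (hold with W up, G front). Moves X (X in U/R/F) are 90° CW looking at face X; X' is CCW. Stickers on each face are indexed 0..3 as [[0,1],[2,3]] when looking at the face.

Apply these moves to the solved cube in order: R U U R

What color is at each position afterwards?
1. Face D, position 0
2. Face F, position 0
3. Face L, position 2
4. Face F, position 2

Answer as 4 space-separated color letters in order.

After move 1 (R): R=RRRR U=WGWG F=GYGY D=YBYB B=WBWB
After move 2 (U): U=WWGG F=RRGY R=WBRR B=OOWB L=GYOO
After move 3 (U): U=GWGW F=WBGY R=OORR B=GYWB L=RROO
After move 4 (R): R=RORO U=GBGY F=WBGB D=YWYG B=WYWB
Query 1: D[0] = Y
Query 2: F[0] = W
Query 3: L[2] = O
Query 4: F[2] = G

Answer: Y W O G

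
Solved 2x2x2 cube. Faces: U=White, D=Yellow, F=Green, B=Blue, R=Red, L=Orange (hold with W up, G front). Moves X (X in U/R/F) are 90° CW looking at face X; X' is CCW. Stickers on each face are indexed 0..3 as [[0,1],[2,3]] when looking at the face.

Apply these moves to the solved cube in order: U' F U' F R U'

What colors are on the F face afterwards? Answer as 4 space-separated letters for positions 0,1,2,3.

After move 1 (U'): U=WWWW F=OOGG R=GGRR B=RRBB L=BBOO
After move 2 (F): F=GOGO U=WWOB R=WGWR D=RGYY L=BYOY
After move 3 (U'): U=WBWO F=BYGO R=GOWR B=WGBB L=RROY
After move 4 (F): F=GBOY U=WBYR R=WOOR D=WGYY L=RROG
After move 5 (R): R=OWRO U=WBYY F=GGOY D=WBYW B=RGBB
After move 6 (U'): U=BYWY F=RROY R=GGRO B=OWBB L=RGOG
Query: F face = RROY

Answer: R R O Y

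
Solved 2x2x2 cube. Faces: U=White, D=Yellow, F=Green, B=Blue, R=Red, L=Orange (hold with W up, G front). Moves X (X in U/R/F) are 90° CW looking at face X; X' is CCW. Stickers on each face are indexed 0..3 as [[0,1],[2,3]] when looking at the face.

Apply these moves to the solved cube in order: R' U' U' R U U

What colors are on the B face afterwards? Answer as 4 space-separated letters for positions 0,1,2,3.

After move 1 (R'): R=RRRR U=WBWB F=GWGW D=YGYG B=YBYB
After move 2 (U'): U=BBWW F=OOGW R=GWRR B=RRYB L=YBOO
After move 3 (U'): U=BWBW F=YBGW R=OORR B=GWYB L=RROO
After move 4 (R): R=RORO U=BBBW F=YGGG D=YYYG B=WWWB
After move 5 (U): U=BBWB F=ROGG R=WWRO B=RRWB L=YGOO
After move 6 (U): U=WBBB F=WWGG R=RRRO B=YGWB L=ROOO
Query: B face = YGWB

Answer: Y G W B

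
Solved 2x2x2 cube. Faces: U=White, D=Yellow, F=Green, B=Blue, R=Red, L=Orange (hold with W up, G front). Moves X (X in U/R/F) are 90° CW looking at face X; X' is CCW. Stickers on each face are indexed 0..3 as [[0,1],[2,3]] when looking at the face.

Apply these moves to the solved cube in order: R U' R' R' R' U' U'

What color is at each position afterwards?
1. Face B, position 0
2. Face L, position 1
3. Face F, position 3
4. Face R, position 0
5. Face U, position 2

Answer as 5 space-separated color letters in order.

Answer: O G B W O

Derivation:
After move 1 (R): R=RRRR U=WGWG F=GYGY D=YBYB B=WBWB
After move 2 (U'): U=GGWW F=OOGY R=GYRR B=RRWB L=WBOO
After move 3 (R'): R=YRGR U=GWWR F=OGGW D=YOYY B=BRBB
After move 4 (R'): R=RRYG U=GBWB F=OWGR D=YGYW B=YROB
After move 5 (R'): R=RGRY U=GOWY F=OBGB D=YWYR B=WRGB
After move 6 (U'): U=OYGW F=WBGB R=OBRY B=RGGB L=WROO
After move 7 (U'): U=YWOG F=WRGB R=WBRY B=OBGB L=RGOO
Query 1: B[0] = O
Query 2: L[1] = G
Query 3: F[3] = B
Query 4: R[0] = W
Query 5: U[2] = O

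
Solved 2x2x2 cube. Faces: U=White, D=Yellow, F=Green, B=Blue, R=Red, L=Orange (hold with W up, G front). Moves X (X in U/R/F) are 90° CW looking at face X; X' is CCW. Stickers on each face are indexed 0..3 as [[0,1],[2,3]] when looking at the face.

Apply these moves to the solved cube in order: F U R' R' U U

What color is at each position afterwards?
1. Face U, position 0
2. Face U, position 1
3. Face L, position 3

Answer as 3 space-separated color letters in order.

Answer: Y O Y

Derivation:
After move 1 (F): F=GGGG U=WWOO R=WRWR D=RRYY L=OYOY
After move 2 (U): U=OWOW F=WRGG R=BBWR B=OYBB L=GGOY
After move 3 (R'): R=BRBW U=OBOO F=WWGW D=RRYG B=YYRB
After move 4 (R'): R=RWBB U=OROY F=WBGO D=RWYW B=GYRB
After move 5 (U): U=OOYR F=RWGO R=GYBB B=GGRB L=WBOY
After move 6 (U): U=YORO F=GYGO R=GGBB B=WBRB L=RWOY
Query 1: U[0] = Y
Query 2: U[1] = O
Query 3: L[3] = Y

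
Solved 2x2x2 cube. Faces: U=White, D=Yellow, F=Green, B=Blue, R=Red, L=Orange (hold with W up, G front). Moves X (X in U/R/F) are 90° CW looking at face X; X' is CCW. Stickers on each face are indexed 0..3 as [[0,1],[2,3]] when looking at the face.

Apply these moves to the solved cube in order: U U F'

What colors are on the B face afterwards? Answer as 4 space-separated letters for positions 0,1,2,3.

After move 1 (U): U=WWWW F=RRGG R=BBRR B=OOBB L=GGOO
After move 2 (U): U=WWWW F=BBGG R=OORR B=GGBB L=RROO
After move 3 (F'): F=BGBG U=WWOR R=YOYR D=ROYY L=RWOW
Query: B face = GGBB

Answer: G G B B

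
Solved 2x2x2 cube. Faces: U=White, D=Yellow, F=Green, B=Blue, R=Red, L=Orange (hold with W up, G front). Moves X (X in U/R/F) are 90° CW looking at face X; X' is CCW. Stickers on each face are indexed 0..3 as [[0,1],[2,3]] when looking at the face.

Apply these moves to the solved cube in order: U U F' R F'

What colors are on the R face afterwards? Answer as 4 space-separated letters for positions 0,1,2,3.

After move 1 (U): U=WWWW F=RRGG R=BBRR B=OOBB L=GGOO
After move 2 (U): U=WWWW F=BBGG R=OORR B=GGBB L=RROO
After move 3 (F'): F=BGBG U=WWOR R=YOYR D=ROYY L=RWOW
After move 4 (R): R=YYRO U=WGOG F=BOBY D=RBYG B=RGWB
After move 5 (F'): F=OYBB U=WGYR R=BYRO D=WWYG L=RGOO
Query: R face = BYRO

Answer: B Y R O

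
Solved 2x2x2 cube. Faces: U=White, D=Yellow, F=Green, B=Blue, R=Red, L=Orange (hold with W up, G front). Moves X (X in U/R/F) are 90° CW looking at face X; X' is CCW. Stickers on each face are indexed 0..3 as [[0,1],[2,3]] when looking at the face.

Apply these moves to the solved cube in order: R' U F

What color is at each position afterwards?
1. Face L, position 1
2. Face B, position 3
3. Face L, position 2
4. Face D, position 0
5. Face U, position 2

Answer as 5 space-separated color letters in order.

Answer: Y B O R O

Derivation:
After move 1 (R'): R=RRRR U=WBWB F=GWGW D=YGYG B=YBYB
After move 2 (U): U=WWBB F=RRGW R=YBRR B=OOYB L=GWOO
After move 3 (F): F=GRWR U=WWOW R=BBBR D=RYYG L=GYOG
Query 1: L[1] = Y
Query 2: B[3] = B
Query 3: L[2] = O
Query 4: D[0] = R
Query 5: U[2] = O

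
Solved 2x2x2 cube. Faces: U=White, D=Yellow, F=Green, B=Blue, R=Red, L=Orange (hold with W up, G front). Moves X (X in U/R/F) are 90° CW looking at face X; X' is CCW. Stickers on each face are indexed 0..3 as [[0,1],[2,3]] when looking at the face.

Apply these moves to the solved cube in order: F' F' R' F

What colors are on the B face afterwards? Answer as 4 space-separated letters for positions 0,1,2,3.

After move 1 (F'): F=GGGG U=WWRR R=YRYR D=OOYY L=OWOW
After move 2 (F'): F=GGGG U=WWYY R=OROR D=WWYY L=OROR
After move 3 (R'): R=RROO U=WBYB F=GWGY D=WGYG B=YBWB
After move 4 (F): F=GGYW U=WBRR R=YRBO D=ORYG L=OWOG
Query: B face = YBWB

Answer: Y B W B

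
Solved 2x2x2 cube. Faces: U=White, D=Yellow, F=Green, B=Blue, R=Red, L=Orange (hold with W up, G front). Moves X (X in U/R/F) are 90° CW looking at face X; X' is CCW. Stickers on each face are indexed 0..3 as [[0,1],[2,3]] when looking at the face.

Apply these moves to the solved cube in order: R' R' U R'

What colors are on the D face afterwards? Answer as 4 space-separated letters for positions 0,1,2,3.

Answer: Y R Y B

Derivation:
After move 1 (R'): R=RRRR U=WBWB F=GWGW D=YGYG B=YBYB
After move 2 (R'): R=RRRR U=WYWY F=GBGB D=YWYW B=GBGB
After move 3 (U): U=WWYY F=RRGB R=GBRR B=OOGB L=GBOO
After move 4 (R'): R=BRGR U=WGYO F=RWGY D=YRYB B=WOWB
Query: D face = YRYB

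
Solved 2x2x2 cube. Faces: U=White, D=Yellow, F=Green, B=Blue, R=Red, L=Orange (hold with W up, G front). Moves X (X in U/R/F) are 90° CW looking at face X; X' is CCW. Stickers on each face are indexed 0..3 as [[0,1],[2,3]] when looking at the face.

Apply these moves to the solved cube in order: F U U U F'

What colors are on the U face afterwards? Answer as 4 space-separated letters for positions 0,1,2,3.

After move 1 (F): F=GGGG U=WWOO R=WRWR D=RRYY L=OYOY
After move 2 (U): U=OWOW F=WRGG R=BBWR B=OYBB L=GGOY
After move 3 (U): U=OOWW F=BBGG R=OYWR B=GGBB L=WROY
After move 4 (U): U=WOWO F=OYGG R=GGWR B=WRBB L=BBOY
After move 5 (F'): F=YGOG U=WOGW R=RGRR D=BYYY L=BOOW
Query: U face = WOGW

Answer: W O G W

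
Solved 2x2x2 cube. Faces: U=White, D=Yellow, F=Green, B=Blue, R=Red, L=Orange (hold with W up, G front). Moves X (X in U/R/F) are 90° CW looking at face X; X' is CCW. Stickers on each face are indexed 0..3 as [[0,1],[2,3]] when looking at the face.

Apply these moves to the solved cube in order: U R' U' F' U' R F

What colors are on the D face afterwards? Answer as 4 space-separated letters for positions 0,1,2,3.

After move 1 (U): U=WWWW F=RRGG R=BBRR B=OOBB L=GGOO
After move 2 (R'): R=BRBR U=WBWO F=RWGW D=YRYG B=YOYB
After move 3 (U'): U=BOWW F=GGGW R=RWBR B=BRYB L=YOOO
After move 4 (F'): F=GWGG U=BORB R=RWYR D=OOYG L=YWOW
After move 5 (U'): U=OBBR F=YWGG R=GWYR B=RWYB L=BROW
After move 6 (R): R=YGRW U=OWBG F=YOGG D=OYYR B=RWBB
After move 7 (F): F=GYGO U=OWWR R=BGGW D=RYYR L=BOOY
Query: D face = RYYR

Answer: R Y Y R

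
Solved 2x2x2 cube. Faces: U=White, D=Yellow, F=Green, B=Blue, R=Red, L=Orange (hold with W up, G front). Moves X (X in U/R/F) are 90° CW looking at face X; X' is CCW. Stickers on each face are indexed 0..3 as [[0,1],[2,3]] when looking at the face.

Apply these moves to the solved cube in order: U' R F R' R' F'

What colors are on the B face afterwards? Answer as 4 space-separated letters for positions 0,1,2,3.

Answer: Y R O B

Derivation:
After move 1 (U'): U=WWWW F=OOGG R=GGRR B=RRBB L=BBOO
After move 2 (R): R=RGRG U=WOWG F=OYGY D=YBYR B=WRWB
After move 3 (F): F=GOYY U=WOOB R=WGGG D=RRYR L=BYOB
After move 4 (R'): R=GGWG U=WWOW F=GOYB D=ROYY B=RRRB
After move 5 (R'): R=GGGW U=WROR F=GWYW D=ROYB B=YROB
After move 6 (F'): F=WWGY U=WRGG R=OGRW D=YBYB L=BROO
Query: B face = YROB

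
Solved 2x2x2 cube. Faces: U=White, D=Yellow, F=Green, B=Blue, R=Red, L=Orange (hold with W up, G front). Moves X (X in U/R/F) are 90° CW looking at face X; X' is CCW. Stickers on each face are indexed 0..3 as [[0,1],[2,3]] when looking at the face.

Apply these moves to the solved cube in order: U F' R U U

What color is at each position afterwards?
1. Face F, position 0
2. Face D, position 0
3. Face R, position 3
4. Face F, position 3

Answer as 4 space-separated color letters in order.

After move 1 (U): U=WWWW F=RRGG R=BBRR B=OOBB L=GGOO
After move 2 (F'): F=RGRG U=WWBR R=YBYR D=GOYY L=GWOW
After move 3 (R): R=YYRB U=WGBG F=RORY D=GBYO B=ROWB
After move 4 (U): U=BWGG F=YYRY R=RORB B=GWWB L=ROOW
After move 5 (U): U=GBGW F=RORY R=GWRB B=ROWB L=YYOW
Query 1: F[0] = R
Query 2: D[0] = G
Query 3: R[3] = B
Query 4: F[3] = Y

Answer: R G B Y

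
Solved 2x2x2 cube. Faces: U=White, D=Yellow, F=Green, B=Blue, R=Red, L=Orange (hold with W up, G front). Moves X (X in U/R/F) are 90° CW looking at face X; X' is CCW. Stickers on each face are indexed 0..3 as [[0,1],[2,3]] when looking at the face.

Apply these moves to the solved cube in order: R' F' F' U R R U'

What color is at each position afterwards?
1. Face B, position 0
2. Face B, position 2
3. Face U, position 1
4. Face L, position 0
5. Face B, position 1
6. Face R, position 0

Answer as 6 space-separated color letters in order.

Answer: R R G G O O

Derivation:
After move 1 (R'): R=RRRR U=WBWB F=GWGW D=YGYG B=YBYB
After move 2 (F'): F=WWGG U=WBRR R=GRYR D=OOYG L=OBOW
After move 3 (F'): F=WGWG U=WBGY R=OROR D=BWYG L=OROR
After move 4 (U): U=GWYB F=ORWG R=YBOR B=ORYB L=WGOR
After move 5 (R): R=OYRB U=GRYG F=OWWG D=BYYO B=BRWB
After move 6 (R): R=ROBY U=GWYG F=OYWO D=BWYB B=GRRB
After move 7 (U'): U=WGGY F=WGWO R=OYBY B=RORB L=GROR
Query 1: B[0] = R
Query 2: B[2] = R
Query 3: U[1] = G
Query 4: L[0] = G
Query 5: B[1] = O
Query 6: R[0] = O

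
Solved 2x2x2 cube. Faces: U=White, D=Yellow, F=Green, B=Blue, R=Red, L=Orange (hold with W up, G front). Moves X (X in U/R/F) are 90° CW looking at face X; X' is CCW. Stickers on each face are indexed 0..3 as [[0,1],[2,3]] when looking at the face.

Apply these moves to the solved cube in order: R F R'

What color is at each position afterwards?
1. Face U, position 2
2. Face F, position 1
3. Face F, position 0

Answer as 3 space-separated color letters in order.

After move 1 (R): R=RRRR U=WGWG F=GYGY D=YBYB B=WBWB
After move 2 (F): F=GGYY U=WGOO R=WRGR D=RRYB L=OYOB
After move 3 (R'): R=RRWG U=WWOW F=GGYO D=RGYY B=BBRB
Query 1: U[2] = O
Query 2: F[1] = G
Query 3: F[0] = G

Answer: O G G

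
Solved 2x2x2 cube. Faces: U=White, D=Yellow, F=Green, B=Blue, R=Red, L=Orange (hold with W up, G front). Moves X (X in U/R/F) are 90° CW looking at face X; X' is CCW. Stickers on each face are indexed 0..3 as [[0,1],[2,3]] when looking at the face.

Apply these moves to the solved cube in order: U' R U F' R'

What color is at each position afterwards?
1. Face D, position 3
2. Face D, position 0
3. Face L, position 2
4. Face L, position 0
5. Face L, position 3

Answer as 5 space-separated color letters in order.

Answer: G Y O O G

Derivation:
After move 1 (U'): U=WWWW F=OOGG R=GGRR B=RRBB L=BBOO
After move 2 (R): R=RGRG U=WOWG F=OYGY D=YBYR B=WRWB
After move 3 (U): U=WWGO F=RGGY R=WRRG B=BBWB L=OYOO
After move 4 (F'): F=GYRG U=WWWR R=BRYG D=YOYR L=OOOG
After move 5 (R'): R=RGBY U=WWWB F=GWRR D=YYYG B=RBOB
Query 1: D[3] = G
Query 2: D[0] = Y
Query 3: L[2] = O
Query 4: L[0] = O
Query 5: L[3] = G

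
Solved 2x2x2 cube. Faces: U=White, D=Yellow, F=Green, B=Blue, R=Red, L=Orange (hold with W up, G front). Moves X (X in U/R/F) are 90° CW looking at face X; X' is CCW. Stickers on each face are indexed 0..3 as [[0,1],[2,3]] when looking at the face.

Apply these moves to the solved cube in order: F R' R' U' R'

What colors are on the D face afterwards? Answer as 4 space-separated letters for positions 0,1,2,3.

After move 1 (F): F=GGGG U=WWOO R=WRWR D=RRYY L=OYOY
After move 2 (R'): R=RRWW U=WBOB F=GWGO D=RGYG B=YBRB
After move 3 (R'): R=RWRW U=WROY F=GBGB D=RWYO B=GBGB
After move 4 (U'): U=RYWO F=OYGB R=GBRW B=RWGB L=GBOY
After move 5 (R'): R=BWGR U=RGWR F=OYGO D=RYYB B=OWWB
Query: D face = RYYB

Answer: R Y Y B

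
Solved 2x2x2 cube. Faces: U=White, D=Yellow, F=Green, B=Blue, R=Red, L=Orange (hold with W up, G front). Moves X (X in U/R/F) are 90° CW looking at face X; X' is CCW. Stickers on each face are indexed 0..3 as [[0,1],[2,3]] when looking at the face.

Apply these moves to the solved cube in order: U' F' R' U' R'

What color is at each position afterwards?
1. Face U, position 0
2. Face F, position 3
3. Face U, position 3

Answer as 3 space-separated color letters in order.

Answer: B G G

Derivation:
After move 1 (U'): U=WWWW F=OOGG R=GGRR B=RRBB L=BBOO
After move 2 (F'): F=OGOG U=WWGR R=YGYR D=BOYY L=BWOW
After move 3 (R'): R=GRYY U=WBGR F=OWOR D=BGYG B=YROB
After move 4 (U'): U=BRWG F=BWOR R=OWYY B=GROB L=YROW
After move 5 (R'): R=WYOY U=BOWG F=BROG D=BWYR B=GRGB
Query 1: U[0] = B
Query 2: F[3] = G
Query 3: U[3] = G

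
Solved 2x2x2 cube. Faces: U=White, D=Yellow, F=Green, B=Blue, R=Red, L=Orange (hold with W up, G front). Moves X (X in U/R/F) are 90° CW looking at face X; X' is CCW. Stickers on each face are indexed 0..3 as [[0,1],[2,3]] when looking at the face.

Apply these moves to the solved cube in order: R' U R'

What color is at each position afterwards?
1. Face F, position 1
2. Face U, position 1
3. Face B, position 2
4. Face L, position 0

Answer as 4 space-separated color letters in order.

After move 1 (R'): R=RRRR U=WBWB F=GWGW D=YGYG B=YBYB
After move 2 (U): U=WWBB F=RRGW R=YBRR B=OOYB L=GWOO
After move 3 (R'): R=BRYR U=WYBO F=RWGB D=YRYW B=GOGB
Query 1: F[1] = W
Query 2: U[1] = Y
Query 3: B[2] = G
Query 4: L[0] = G

Answer: W Y G G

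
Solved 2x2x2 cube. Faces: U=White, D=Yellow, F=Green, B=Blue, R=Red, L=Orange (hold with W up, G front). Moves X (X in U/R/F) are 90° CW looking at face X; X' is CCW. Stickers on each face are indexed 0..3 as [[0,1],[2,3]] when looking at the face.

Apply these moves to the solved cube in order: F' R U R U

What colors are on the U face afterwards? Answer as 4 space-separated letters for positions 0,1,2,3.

Answer: G R Y Y

Derivation:
After move 1 (F'): F=GGGG U=WWRR R=YRYR D=OOYY L=OWOW
After move 2 (R): R=YYRR U=WGRG F=GOGY D=OBYB B=RBWB
After move 3 (U): U=RWGG F=YYGY R=RBRR B=OWWB L=GOOW
After move 4 (R): R=RRRB U=RYGY F=YBGB D=OWYO B=GWWB
After move 5 (U): U=GRYY F=RRGB R=GWRB B=GOWB L=YBOW
Query: U face = GRYY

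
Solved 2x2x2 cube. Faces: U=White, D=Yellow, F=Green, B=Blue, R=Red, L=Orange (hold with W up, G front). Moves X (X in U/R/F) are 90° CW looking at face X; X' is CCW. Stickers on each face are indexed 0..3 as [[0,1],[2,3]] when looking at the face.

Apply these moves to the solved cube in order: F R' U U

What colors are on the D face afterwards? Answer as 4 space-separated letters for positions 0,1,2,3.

Answer: R G Y G

Derivation:
After move 1 (F): F=GGGG U=WWOO R=WRWR D=RRYY L=OYOY
After move 2 (R'): R=RRWW U=WBOB F=GWGO D=RGYG B=YBRB
After move 3 (U): U=OWBB F=RRGO R=YBWW B=OYRB L=GWOY
After move 4 (U): U=BOBW F=YBGO R=OYWW B=GWRB L=RROY
Query: D face = RGYG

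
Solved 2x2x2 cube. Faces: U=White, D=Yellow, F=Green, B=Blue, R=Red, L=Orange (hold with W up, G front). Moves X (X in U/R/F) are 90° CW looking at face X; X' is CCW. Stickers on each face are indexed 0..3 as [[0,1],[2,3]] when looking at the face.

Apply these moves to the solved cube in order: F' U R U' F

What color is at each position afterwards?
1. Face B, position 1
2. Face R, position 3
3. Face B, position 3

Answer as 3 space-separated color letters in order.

After move 1 (F'): F=GGGG U=WWRR R=YRYR D=OOYY L=OWOW
After move 2 (U): U=RWRW F=YRGG R=BBYR B=OWBB L=GGOW
After move 3 (R): R=YBRB U=RRRG F=YOGY D=OBYO B=WWWB
After move 4 (U'): U=RGRR F=GGGY R=YORB B=YBWB L=WWOW
After move 5 (F): F=GGYG U=RGWW R=RORB D=RYYO L=WOOB
Query 1: B[1] = B
Query 2: R[3] = B
Query 3: B[3] = B

Answer: B B B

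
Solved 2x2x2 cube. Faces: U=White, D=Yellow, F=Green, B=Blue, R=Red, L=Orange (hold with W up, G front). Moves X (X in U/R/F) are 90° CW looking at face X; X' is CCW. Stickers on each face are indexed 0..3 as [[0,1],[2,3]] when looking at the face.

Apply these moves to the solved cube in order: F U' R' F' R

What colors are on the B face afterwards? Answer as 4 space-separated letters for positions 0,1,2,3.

Answer: G R B B

Derivation:
After move 1 (F): F=GGGG U=WWOO R=WRWR D=RRYY L=OYOY
After move 2 (U'): U=WOWO F=OYGG R=GGWR B=WRBB L=BBOY
After move 3 (R'): R=GRGW U=WBWW F=OOGO D=RYYG B=YRRB
After move 4 (F'): F=OOOG U=WBGG R=YRRW D=BYYG L=BWOW
After move 5 (R): R=RYWR U=WOGG F=OYOG D=BRYY B=GRBB
Query: B face = GRBB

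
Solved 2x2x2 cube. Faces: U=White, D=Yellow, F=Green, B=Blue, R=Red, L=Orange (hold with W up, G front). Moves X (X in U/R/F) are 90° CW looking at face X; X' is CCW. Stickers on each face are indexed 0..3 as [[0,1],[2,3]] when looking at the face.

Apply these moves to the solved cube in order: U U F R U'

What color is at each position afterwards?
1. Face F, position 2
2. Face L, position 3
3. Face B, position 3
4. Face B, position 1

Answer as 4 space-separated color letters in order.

Answer: G Y B W

Derivation:
After move 1 (U): U=WWWW F=RRGG R=BBRR B=OOBB L=GGOO
After move 2 (U): U=WWWW F=BBGG R=OORR B=GGBB L=RROO
After move 3 (F): F=GBGB U=WWOR R=WOWR D=ROYY L=RYOY
After move 4 (R): R=WWRO U=WBOB F=GOGY D=RBYG B=RGWB
After move 5 (U'): U=BBWO F=RYGY R=GORO B=WWWB L=RGOY
Query 1: F[2] = G
Query 2: L[3] = Y
Query 3: B[3] = B
Query 4: B[1] = W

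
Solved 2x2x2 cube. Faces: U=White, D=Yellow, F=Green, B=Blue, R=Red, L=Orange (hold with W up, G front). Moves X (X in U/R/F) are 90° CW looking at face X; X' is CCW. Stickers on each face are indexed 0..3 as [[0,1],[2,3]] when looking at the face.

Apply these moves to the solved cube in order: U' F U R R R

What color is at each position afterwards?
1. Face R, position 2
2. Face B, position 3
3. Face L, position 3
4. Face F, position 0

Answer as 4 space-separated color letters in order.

Answer: R B Y W

Derivation:
After move 1 (U'): U=WWWW F=OOGG R=GGRR B=RRBB L=BBOO
After move 2 (F): F=GOGO U=WWOB R=WGWR D=RGYY L=BYOY
After move 3 (U): U=OWBW F=WGGO R=RRWR B=BYBB L=GOOY
After move 4 (R): R=WRRR U=OGBO F=WGGY D=RBYB B=WYWB
After move 5 (R): R=RWRR U=OGBY F=WBGB D=RWYW B=OYGB
After move 6 (R): R=RRRW U=OBBB F=WWGW D=RGYO B=YYGB
Query 1: R[2] = R
Query 2: B[3] = B
Query 3: L[3] = Y
Query 4: F[0] = W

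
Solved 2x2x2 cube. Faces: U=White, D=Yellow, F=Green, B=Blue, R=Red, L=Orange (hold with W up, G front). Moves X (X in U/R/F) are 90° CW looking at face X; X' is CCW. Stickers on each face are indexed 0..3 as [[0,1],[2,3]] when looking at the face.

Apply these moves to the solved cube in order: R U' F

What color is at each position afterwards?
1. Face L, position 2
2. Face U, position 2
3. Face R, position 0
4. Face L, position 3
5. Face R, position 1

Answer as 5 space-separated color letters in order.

After move 1 (R): R=RRRR U=WGWG F=GYGY D=YBYB B=WBWB
After move 2 (U'): U=GGWW F=OOGY R=GYRR B=RRWB L=WBOO
After move 3 (F): F=GOYO U=GGOB R=WYWR D=RGYB L=WYOB
Query 1: L[2] = O
Query 2: U[2] = O
Query 3: R[0] = W
Query 4: L[3] = B
Query 5: R[1] = Y

Answer: O O W B Y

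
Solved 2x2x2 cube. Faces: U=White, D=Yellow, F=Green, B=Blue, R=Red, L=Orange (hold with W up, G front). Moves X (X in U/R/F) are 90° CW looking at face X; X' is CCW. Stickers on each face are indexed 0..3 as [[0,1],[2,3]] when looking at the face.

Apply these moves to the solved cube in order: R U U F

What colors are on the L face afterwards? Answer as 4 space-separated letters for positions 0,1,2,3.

Answer: R Y O B

Derivation:
After move 1 (R): R=RRRR U=WGWG F=GYGY D=YBYB B=WBWB
After move 2 (U): U=WWGG F=RRGY R=WBRR B=OOWB L=GYOO
After move 3 (U): U=GWGW F=WBGY R=OORR B=GYWB L=RROO
After move 4 (F): F=GWYB U=GWOR R=GOWR D=ROYB L=RYOB
Query: L face = RYOB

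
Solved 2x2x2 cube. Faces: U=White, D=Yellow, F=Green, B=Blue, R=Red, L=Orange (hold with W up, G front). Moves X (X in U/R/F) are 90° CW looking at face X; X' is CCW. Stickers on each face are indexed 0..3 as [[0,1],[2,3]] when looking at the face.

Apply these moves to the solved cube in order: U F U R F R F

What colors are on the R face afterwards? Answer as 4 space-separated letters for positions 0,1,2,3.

Answer: Y G B O

Derivation:
After move 1 (U): U=WWWW F=RRGG R=BBRR B=OOBB L=GGOO
After move 2 (F): F=GRGR U=WWOG R=WBWR D=RBYY L=GYOY
After move 3 (U): U=OWGW F=WBGR R=OOWR B=GYBB L=GROY
After move 4 (R): R=WORO U=OBGR F=WBGY D=RBYG B=WYWB
After move 5 (F): F=GWYB U=OBYR R=GORO D=RWYG L=GROB
After move 6 (R): R=RGOO U=OWYB F=GWYG D=RWYW B=RYBB
After move 7 (F): F=YGGW U=OWBR R=YGBO D=ORYW L=GROW
Query: R face = YGBO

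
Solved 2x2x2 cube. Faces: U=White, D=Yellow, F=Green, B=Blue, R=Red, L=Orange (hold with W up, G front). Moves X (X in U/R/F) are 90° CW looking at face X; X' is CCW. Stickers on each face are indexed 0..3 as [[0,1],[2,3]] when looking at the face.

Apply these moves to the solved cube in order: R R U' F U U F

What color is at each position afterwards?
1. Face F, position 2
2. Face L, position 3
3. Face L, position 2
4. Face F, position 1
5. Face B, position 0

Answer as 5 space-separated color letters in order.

Answer: O G O R G

Derivation:
After move 1 (R): R=RRRR U=WGWG F=GYGY D=YBYB B=WBWB
After move 2 (R): R=RRRR U=WYWY F=GBGB D=YWYW B=GBGB
After move 3 (U'): U=YYWW F=OOGB R=GBRR B=RRGB L=GBOO
After move 4 (F): F=GOBO U=YYOB R=WBWR D=RGYW L=GYOW
After move 5 (U): U=OYBY F=WBBO R=RRWR B=GYGB L=GOOW
After move 6 (U): U=BOYY F=RRBO R=GYWR B=GOGB L=WBOW
After move 7 (F): F=BROR U=BOWB R=YYYR D=WGYW L=WROG
Query 1: F[2] = O
Query 2: L[3] = G
Query 3: L[2] = O
Query 4: F[1] = R
Query 5: B[0] = G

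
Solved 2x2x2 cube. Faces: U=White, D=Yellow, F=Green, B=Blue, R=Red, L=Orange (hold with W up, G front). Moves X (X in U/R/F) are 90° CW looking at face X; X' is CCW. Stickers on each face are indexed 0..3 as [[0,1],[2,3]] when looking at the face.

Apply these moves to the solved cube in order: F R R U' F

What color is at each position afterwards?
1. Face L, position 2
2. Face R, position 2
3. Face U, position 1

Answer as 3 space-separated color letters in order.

Answer: O O Y

Derivation:
After move 1 (F): F=GGGG U=WWOO R=WRWR D=RRYY L=OYOY
After move 2 (R): R=WWRR U=WGOG F=GRGY D=RBYB B=OBWB
After move 3 (R): R=RWRW U=WROY F=GBGB D=RWYO B=GBGB
After move 4 (U'): U=RYWO F=OYGB R=GBRW B=RWGB L=GBOY
After move 5 (F): F=GOBY U=RYYB R=WBOW D=RGYO L=GROW
Query 1: L[2] = O
Query 2: R[2] = O
Query 3: U[1] = Y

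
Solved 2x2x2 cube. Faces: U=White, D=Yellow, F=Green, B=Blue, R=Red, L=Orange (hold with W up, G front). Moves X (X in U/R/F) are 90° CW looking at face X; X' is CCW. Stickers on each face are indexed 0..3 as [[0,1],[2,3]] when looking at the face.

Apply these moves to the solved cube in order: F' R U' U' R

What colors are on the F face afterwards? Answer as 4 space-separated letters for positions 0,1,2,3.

After move 1 (F'): F=GGGG U=WWRR R=YRYR D=OOYY L=OWOW
After move 2 (R): R=YYRR U=WGRG F=GOGY D=OBYB B=RBWB
After move 3 (U'): U=GGWR F=OWGY R=GORR B=YYWB L=RBOW
After move 4 (U'): U=GRGW F=RBGY R=OWRR B=GOWB L=YYOW
After move 5 (R): R=RORW U=GBGY F=RBGB D=OWYG B=WORB
Query: F face = RBGB

Answer: R B G B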